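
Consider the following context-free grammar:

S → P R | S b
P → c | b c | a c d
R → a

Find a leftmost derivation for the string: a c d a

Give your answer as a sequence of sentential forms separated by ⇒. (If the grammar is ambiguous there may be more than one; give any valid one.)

S ⇒ P R ⇒ a c d R ⇒ a c d a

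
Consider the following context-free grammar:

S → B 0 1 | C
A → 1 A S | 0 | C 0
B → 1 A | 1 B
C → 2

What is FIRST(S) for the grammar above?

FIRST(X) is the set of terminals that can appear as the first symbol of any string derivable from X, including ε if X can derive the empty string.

We compute FIRST(S) using the standard algorithm.
FIRST(A) = {0, 1, 2}
FIRST(B) = {1}
FIRST(C) = {2}
FIRST(S) = {1, 2}
Therefore, FIRST(S) = {1, 2}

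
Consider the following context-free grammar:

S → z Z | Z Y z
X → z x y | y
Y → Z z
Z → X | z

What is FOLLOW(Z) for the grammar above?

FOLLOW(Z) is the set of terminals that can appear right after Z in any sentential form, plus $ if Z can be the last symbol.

We compute FOLLOW(Z) using the standard algorithm.
FOLLOW(S) starts with {$}.
FIRST(S) = {y, z}
FIRST(X) = {y, z}
FIRST(Y) = {y, z}
FIRST(Z) = {y, z}
FOLLOW(S) = {$}
FOLLOW(X) = {$, y, z}
FOLLOW(Y) = {z}
FOLLOW(Z) = {$, y, z}
Therefore, FOLLOW(Z) = {$, y, z}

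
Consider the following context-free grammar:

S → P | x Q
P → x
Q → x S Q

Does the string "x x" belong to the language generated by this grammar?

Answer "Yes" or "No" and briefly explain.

No - no valid derivation exists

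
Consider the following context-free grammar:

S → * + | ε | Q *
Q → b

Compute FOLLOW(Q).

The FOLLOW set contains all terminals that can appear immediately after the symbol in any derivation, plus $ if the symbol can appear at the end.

We compute FOLLOW(Q) using the standard algorithm.
FOLLOW(S) starts with {$}.
FIRST(Q) = {b}
FIRST(S) = {*, b, ε}
FOLLOW(Q) = {*}
FOLLOW(S) = {$}
Therefore, FOLLOW(Q) = {*}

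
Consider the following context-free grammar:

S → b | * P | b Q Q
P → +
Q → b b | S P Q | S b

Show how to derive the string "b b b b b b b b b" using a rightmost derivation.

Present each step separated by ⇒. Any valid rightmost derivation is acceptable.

S ⇒ b Q Q ⇒ b Q b b ⇒ b S b b b ⇒ b b Q Q b b b ⇒ b b Q b b b b b ⇒ b b b b b b b b b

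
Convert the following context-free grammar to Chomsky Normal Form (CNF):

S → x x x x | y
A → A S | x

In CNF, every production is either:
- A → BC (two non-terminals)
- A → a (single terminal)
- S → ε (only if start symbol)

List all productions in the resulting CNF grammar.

TX → x; S → y; A → x; S → TX X0; X0 → TX X1; X1 → TX TX; A → A S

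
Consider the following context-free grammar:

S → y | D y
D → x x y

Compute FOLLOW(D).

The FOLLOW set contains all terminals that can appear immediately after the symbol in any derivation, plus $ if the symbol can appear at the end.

We compute FOLLOW(D) using the standard algorithm.
FOLLOW(S) starts with {$}.
FIRST(D) = {x}
FIRST(S) = {x, y}
FOLLOW(D) = {y}
FOLLOW(S) = {$}
Therefore, FOLLOW(D) = {y}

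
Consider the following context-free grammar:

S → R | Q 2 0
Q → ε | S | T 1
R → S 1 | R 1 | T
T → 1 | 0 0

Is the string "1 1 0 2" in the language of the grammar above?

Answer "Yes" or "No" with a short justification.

No - no valid derivation exists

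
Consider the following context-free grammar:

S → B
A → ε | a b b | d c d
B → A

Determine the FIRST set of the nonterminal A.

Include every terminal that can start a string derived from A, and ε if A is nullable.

We compute FIRST(A) using the standard algorithm.
FIRST(A) = {a, d, ε}
FIRST(B) = {a, d, ε}
FIRST(S) = {a, d, ε}
Therefore, FIRST(A) = {a, d, ε}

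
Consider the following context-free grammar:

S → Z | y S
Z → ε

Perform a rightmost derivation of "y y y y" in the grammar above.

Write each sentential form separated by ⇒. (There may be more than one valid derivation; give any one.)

S ⇒ y S ⇒ y y S ⇒ y y y S ⇒ y y y y S ⇒ y y y y Z ⇒ y y y y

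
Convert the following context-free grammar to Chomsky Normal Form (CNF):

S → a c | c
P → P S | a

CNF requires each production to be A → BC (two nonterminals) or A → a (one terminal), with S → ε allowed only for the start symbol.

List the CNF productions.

TA → a; TC → c; S → c; P → a; S → TA TC; P → P S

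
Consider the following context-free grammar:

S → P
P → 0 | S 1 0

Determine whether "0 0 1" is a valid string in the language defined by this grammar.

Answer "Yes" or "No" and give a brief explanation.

No - no valid derivation exists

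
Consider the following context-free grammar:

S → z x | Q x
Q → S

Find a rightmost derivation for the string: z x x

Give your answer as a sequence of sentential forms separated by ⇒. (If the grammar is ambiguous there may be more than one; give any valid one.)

S ⇒ Q x ⇒ S x ⇒ z x x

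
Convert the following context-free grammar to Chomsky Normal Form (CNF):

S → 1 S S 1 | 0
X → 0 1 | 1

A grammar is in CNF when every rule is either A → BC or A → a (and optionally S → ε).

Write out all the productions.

T1 → 1; S → 0; T0 → 0; X → 1; S → T1 X0; X0 → S X1; X1 → S T1; X → T0 T1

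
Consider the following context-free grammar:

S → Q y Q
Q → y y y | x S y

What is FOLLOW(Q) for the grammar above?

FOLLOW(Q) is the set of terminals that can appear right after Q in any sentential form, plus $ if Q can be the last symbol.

We compute FOLLOW(Q) using the standard algorithm.
FOLLOW(S) starts with {$}.
FIRST(Q) = {x, y}
FIRST(S) = {x, y}
FOLLOW(Q) = {$, y}
FOLLOW(S) = {$, y}
Therefore, FOLLOW(Q) = {$, y}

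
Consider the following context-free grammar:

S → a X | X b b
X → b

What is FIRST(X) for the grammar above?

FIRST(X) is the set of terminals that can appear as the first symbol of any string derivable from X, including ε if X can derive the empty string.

We compute FIRST(X) using the standard algorithm.
FIRST(S) = {a, b}
FIRST(X) = {b}
Therefore, FIRST(X) = {b}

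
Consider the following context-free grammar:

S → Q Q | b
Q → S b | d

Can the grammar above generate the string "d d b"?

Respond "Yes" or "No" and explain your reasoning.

No - no valid derivation exists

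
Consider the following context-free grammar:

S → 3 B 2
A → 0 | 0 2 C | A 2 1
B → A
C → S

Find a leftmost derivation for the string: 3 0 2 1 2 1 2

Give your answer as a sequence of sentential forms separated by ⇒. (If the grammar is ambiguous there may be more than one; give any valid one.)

S ⇒ 3 B 2 ⇒ 3 A 2 ⇒ 3 A 2 1 2 ⇒ 3 A 2 1 2 1 2 ⇒ 3 0 2 1 2 1 2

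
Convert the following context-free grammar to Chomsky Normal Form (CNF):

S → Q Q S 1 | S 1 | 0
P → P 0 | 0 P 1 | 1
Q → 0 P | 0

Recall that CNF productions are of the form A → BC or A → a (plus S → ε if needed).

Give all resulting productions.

T1 → 1; S → 0; T0 → 0; P → 1; Q → 0; S → Q X0; X0 → Q X1; X1 → S T1; S → S T1; P → P T0; P → T0 X2; X2 → P T1; Q → T0 P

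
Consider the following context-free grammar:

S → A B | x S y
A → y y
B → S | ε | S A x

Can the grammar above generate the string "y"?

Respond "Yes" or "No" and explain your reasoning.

No - no valid derivation exists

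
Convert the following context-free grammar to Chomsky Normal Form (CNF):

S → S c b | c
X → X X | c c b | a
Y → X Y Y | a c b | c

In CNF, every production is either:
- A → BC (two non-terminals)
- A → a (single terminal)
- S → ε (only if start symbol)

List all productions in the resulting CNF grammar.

TC → c; TB → b; S → c; X → a; TA → a; Y → c; S → S X0; X0 → TC TB; X → X X; X → TC X1; X1 → TC TB; Y → X X2; X2 → Y Y; Y → TA X3; X3 → TC TB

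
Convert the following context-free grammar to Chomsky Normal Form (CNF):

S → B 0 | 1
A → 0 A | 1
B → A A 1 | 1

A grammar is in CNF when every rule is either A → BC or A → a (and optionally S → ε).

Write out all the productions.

T0 → 0; S → 1; A → 1; T1 → 1; B → 1; S → B T0; A → T0 A; B → A X0; X0 → A T1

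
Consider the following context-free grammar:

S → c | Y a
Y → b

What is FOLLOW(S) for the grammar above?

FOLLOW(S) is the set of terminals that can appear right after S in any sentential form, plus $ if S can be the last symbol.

We compute FOLLOW(S) using the standard algorithm.
FOLLOW(S) starts with {$}.
FIRST(S) = {b, c}
FIRST(Y) = {b}
FOLLOW(S) = {$}
FOLLOW(Y) = {a}
Therefore, FOLLOW(S) = {$}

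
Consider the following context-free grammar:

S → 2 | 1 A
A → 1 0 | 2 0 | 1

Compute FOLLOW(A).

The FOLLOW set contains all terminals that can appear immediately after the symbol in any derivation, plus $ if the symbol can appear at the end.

We compute FOLLOW(A) using the standard algorithm.
FOLLOW(S) starts with {$}.
FIRST(A) = {1, 2}
FIRST(S) = {1, 2}
FOLLOW(A) = {$}
FOLLOW(S) = {$}
Therefore, FOLLOW(A) = {$}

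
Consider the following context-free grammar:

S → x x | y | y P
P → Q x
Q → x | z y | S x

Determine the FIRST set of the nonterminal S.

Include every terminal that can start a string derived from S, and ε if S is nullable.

We compute FIRST(S) using the standard algorithm.
FIRST(P) = {x, y, z}
FIRST(Q) = {x, y, z}
FIRST(S) = {x, y}
Therefore, FIRST(S) = {x, y}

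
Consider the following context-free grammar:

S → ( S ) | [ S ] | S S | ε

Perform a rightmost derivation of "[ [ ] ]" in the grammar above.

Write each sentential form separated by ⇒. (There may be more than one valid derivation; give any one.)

S ⇒ [ S ] ⇒ [ [ S ] ] ⇒ [ [ ] ]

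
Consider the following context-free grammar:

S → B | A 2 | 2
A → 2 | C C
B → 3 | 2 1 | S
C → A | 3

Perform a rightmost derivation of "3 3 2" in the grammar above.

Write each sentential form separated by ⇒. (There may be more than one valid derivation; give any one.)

S ⇒ A 2 ⇒ C C 2 ⇒ C 3 2 ⇒ 3 3 2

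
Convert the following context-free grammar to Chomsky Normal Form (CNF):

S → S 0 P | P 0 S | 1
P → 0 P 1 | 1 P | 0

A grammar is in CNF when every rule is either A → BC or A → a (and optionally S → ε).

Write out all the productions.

T0 → 0; S → 1; T1 → 1; P → 0; S → S X0; X0 → T0 P; S → P X1; X1 → T0 S; P → T0 X2; X2 → P T1; P → T1 P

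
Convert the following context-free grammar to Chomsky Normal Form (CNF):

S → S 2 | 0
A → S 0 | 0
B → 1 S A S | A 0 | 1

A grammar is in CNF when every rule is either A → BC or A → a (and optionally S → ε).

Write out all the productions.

T2 → 2; S → 0; T0 → 0; A → 0; T1 → 1; B → 1; S → S T2; A → S T0; B → T1 X0; X0 → S X1; X1 → A S; B → A T0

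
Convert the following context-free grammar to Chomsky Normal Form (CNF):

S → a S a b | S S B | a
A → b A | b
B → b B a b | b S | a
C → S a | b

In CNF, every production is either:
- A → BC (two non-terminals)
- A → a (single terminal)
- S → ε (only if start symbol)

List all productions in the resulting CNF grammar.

TA → a; TB → b; S → a; A → b; B → a; C → b; S → TA X0; X0 → S X1; X1 → TA TB; S → S X2; X2 → S B; A → TB A; B → TB X3; X3 → B X4; X4 → TA TB; B → TB S; C → S TA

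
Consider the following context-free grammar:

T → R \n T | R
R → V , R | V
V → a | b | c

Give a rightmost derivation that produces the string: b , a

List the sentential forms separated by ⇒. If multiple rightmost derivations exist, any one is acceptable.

T ⇒ R ⇒ V , R ⇒ V , V ⇒ V , a ⇒ b , a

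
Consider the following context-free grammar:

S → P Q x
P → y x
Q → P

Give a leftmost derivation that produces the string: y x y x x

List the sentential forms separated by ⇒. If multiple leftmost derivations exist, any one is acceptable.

S ⇒ P Q x ⇒ y x Q x ⇒ y x P x ⇒ y x y x x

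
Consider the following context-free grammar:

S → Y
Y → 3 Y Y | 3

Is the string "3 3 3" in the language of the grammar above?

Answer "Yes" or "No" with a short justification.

Yes - a valid derivation exists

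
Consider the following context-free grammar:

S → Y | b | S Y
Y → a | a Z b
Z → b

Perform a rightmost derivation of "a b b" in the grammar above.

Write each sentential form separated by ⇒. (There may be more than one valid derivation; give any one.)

S ⇒ Y ⇒ a Z b ⇒ a b b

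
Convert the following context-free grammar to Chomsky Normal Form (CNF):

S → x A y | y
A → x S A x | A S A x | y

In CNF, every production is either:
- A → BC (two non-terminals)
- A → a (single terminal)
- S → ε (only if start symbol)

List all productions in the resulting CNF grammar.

TX → x; TY → y; S → y; A → y; S → TX X0; X0 → A TY; A → TX X1; X1 → S X2; X2 → A TX; A → A X3; X3 → S X4; X4 → A TX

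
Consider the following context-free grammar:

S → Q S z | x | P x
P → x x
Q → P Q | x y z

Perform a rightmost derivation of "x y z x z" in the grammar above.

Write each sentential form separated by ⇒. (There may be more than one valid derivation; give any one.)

S ⇒ Q S z ⇒ Q x z ⇒ x y z x z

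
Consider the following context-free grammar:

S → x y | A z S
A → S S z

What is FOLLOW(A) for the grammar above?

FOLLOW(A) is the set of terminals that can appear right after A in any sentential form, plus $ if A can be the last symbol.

We compute FOLLOW(A) using the standard algorithm.
FOLLOW(S) starts with {$}.
FIRST(A) = {x}
FIRST(S) = {x}
FOLLOW(A) = {z}
FOLLOW(S) = {$, x, z}
Therefore, FOLLOW(A) = {z}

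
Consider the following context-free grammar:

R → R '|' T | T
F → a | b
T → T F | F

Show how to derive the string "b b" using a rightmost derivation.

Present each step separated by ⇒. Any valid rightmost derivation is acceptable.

R ⇒ T ⇒ T F ⇒ T b ⇒ F b ⇒ b b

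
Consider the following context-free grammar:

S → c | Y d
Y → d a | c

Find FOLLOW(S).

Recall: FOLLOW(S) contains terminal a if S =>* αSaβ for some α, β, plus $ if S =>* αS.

We compute FOLLOW(S) using the standard algorithm.
FOLLOW(S) starts with {$}.
FIRST(S) = {c, d}
FIRST(Y) = {c, d}
FOLLOW(S) = {$}
FOLLOW(Y) = {d}
Therefore, FOLLOW(S) = {$}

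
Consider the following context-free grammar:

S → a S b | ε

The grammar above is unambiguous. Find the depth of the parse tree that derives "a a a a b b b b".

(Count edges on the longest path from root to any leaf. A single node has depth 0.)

5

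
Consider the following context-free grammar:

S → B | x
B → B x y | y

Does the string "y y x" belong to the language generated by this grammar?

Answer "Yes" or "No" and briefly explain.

No - no valid derivation exists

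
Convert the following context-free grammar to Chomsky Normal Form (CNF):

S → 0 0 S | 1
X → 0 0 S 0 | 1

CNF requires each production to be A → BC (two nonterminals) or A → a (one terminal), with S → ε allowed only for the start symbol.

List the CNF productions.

T0 → 0; S → 1; X → 1; S → T0 X0; X0 → T0 S; X → T0 X1; X1 → T0 X2; X2 → S T0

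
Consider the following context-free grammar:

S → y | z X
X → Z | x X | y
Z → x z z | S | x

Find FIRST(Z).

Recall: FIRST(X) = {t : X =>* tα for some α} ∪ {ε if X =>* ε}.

We compute FIRST(Z) using the standard algorithm.
FIRST(S) = {y, z}
FIRST(X) = {x, y, z}
FIRST(Z) = {x, y, z}
Therefore, FIRST(Z) = {x, y, z}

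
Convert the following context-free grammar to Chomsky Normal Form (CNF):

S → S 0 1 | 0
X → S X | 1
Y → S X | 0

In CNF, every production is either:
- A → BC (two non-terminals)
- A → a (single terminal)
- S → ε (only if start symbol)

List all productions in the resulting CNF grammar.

T0 → 0; T1 → 1; S → 0; X → 1; Y → 0; S → S X0; X0 → T0 T1; X → S X; Y → S X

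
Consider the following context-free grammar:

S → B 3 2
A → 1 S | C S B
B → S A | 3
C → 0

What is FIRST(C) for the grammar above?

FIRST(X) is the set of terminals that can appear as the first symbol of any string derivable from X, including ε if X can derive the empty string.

We compute FIRST(C) using the standard algorithm.
FIRST(A) = {0, 1}
FIRST(B) = {3}
FIRST(C) = {0}
FIRST(S) = {3}
Therefore, FIRST(C) = {0}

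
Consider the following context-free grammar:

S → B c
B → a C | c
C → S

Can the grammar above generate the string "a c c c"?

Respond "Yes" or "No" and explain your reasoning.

Yes - a valid derivation exists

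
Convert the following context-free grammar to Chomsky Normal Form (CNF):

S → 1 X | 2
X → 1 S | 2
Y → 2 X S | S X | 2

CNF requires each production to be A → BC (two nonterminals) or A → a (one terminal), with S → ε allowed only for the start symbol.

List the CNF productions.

T1 → 1; S → 2; X → 2; T2 → 2; Y → 2; S → T1 X; X → T1 S; Y → T2 X0; X0 → X S; Y → S X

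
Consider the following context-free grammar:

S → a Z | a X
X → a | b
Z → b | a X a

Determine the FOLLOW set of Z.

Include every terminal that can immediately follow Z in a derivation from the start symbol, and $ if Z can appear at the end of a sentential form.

We compute FOLLOW(Z) using the standard algorithm.
FOLLOW(S) starts with {$}.
FIRST(S) = {a}
FIRST(X) = {a, b}
FIRST(Z) = {a, b}
FOLLOW(S) = {$}
FOLLOW(X) = {$, a}
FOLLOW(Z) = {$}
Therefore, FOLLOW(Z) = {$}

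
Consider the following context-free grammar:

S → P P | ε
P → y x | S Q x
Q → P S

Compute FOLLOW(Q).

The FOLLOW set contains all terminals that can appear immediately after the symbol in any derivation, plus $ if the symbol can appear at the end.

We compute FOLLOW(Q) using the standard algorithm.
FOLLOW(S) starts with {$}.
FIRST(P) = {y}
FIRST(Q) = {y}
FIRST(S) = {y, ε}
FOLLOW(P) = {$, x, y}
FOLLOW(Q) = {x}
FOLLOW(S) = {$, x, y}
Therefore, FOLLOW(Q) = {x}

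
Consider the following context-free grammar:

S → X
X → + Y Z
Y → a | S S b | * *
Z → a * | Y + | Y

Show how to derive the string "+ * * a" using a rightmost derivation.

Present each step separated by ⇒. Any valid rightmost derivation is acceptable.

S ⇒ X ⇒ + Y Z ⇒ + Y Y ⇒ + Y a ⇒ + * * a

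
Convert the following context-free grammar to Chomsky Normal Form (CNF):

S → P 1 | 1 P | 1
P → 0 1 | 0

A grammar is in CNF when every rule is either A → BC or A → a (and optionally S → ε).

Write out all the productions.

T1 → 1; S → 1; T0 → 0; P → 0; S → P T1; S → T1 P; P → T0 T1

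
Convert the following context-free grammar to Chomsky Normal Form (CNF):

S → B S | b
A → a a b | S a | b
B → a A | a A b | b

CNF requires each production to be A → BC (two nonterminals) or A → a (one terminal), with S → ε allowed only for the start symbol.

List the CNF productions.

S → b; TA → a; TB → b; A → b; B → b; S → B S; A → TA X0; X0 → TA TB; A → S TA; B → TA A; B → TA X1; X1 → A TB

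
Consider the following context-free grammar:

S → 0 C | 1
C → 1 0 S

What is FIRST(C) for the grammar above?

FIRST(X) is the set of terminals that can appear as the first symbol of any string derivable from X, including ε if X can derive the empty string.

We compute FIRST(C) using the standard algorithm.
FIRST(C) = {1}
FIRST(S) = {0, 1}
Therefore, FIRST(C) = {1}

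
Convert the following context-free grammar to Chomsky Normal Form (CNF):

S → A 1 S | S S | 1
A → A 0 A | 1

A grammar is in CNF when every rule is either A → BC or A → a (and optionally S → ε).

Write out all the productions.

T1 → 1; S → 1; T0 → 0; A → 1; S → A X0; X0 → T1 S; S → S S; A → A X1; X1 → T0 A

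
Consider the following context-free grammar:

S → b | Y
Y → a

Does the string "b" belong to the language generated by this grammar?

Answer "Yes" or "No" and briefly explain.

Yes - a valid derivation exists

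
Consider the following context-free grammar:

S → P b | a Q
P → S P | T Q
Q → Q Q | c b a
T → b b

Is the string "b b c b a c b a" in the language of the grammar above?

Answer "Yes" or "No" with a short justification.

No - no valid derivation exists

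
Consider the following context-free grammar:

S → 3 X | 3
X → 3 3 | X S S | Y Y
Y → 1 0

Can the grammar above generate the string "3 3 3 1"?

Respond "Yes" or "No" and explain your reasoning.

No - no valid derivation exists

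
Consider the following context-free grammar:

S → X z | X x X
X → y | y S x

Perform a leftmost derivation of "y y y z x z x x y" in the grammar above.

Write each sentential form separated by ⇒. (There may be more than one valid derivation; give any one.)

S ⇒ X x X ⇒ y S x x X ⇒ y X z x x X ⇒ y y S x z x x X ⇒ y y X z x z x x X ⇒ y y y z x z x x X ⇒ y y y z x z x x y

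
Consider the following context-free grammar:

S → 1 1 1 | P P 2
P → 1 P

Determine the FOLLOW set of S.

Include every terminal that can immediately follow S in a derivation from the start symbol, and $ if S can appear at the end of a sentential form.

We compute FOLLOW(S) using the standard algorithm.
FOLLOW(S) starts with {$}.
FIRST(P) = {1}
FIRST(S) = {1}
FOLLOW(P) = {1, 2}
FOLLOW(S) = {$}
Therefore, FOLLOW(S) = {$}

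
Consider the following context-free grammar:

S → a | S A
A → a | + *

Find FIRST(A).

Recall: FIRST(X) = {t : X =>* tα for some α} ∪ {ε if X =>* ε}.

We compute FIRST(A) using the standard algorithm.
FIRST(A) = {+, a}
FIRST(S) = {a}
Therefore, FIRST(A) = {+, a}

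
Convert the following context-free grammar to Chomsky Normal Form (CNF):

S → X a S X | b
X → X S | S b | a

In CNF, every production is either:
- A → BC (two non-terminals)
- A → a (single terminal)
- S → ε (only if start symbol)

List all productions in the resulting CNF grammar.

TA → a; S → b; TB → b; X → a; S → X X0; X0 → TA X1; X1 → S X; X → X S; X → S TB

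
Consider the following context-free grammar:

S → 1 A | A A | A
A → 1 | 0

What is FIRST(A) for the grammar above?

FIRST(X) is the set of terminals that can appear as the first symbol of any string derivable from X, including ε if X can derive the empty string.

We compute FIRST(A) using the standard algorithm.
FIRST(A) = {0, 1}
FIRST(S) = {0, 1}
Therefore, FIRST(A) = {0, 1}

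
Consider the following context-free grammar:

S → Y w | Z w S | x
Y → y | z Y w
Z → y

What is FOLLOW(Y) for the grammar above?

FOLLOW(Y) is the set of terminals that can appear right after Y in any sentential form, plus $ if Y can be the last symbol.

We compute FOLLOW(Y) using the standard algorithm.
FOLLOW(S) starts with {$}.
FIRST(S) = {x, y, z}
FIRST(Y) = {y, z}
FIRST(Z) = {y}
FOLLOW(S) = {$}
FOLLOW(Y) = {w}
FOLLOW(Z) = {w}
Therefore, FOLLOW(Y) = {w}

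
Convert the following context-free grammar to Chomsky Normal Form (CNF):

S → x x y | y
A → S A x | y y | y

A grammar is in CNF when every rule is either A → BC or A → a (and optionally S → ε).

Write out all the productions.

TX → x; TY → y; S → y; A → y; S → TX X0; X0 → TX TY; A → S X1; X1 → A TX; A → TY TY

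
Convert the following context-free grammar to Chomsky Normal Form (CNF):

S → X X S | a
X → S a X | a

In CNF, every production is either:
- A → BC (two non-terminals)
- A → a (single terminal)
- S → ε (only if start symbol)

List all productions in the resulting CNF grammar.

S → a; TA → a; X → a; S → X X0; X0 → X S; X → S X1; X1 → TA X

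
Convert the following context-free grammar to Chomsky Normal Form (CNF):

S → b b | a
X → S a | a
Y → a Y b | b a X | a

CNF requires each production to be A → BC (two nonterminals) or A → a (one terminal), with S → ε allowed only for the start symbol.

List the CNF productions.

TB → b; S → a; TA → a; X → a; Y → a; S → TB TB; X → S TA; Y → TA X0; X0 → Y TB; Y → TB X1; X1 → TA X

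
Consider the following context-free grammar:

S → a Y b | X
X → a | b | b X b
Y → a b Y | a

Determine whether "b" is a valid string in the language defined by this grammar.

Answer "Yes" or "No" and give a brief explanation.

Yes - a valid derivation exists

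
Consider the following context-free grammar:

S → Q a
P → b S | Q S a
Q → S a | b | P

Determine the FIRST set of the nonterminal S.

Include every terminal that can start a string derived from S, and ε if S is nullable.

We compute FIRST(S) using the standard algorithm.
FIRST(P) = {b}
FIRST(Q) = {b}
FIRST(S) = {b}
Therefore, FIRST(S) = {b}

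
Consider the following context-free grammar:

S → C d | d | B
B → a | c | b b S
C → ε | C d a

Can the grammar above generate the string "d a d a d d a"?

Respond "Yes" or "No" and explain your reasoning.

No - no valid derivation exists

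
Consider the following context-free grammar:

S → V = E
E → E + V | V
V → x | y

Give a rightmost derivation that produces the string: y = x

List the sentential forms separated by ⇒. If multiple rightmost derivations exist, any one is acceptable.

S ⇒ V = E ⇒ V = V ⇒ V = x ⇒ y = x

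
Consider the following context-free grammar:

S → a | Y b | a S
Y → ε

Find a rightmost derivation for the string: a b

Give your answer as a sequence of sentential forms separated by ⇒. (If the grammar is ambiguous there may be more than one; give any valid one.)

S ⇒ a S ⇒ a Y b ⇒ a b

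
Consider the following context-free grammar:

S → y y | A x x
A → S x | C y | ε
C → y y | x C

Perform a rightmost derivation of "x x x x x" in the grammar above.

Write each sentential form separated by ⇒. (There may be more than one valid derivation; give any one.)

S ⇒ A x x ⇒ S x x x ⇒ A x x x x x ⇒ x x x x x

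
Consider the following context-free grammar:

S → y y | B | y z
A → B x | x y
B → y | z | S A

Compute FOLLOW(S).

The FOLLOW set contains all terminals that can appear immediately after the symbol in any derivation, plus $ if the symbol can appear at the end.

We compute FOLLOW(S) using the standard algorithm.
FOLLOW(S) starts with {$}.
FIRST(A) = {x, y, z}
FIRST(B) = {y, z}
FIRST(S) = {y, z}
FOLLOW(A) = {$, x, y, z}
FOLLOW(B) = {$, x, y, z}
FOLLOW(S) = {$, x, y, z}
Therefore, FOLLOW(S) = {$, x, y, z}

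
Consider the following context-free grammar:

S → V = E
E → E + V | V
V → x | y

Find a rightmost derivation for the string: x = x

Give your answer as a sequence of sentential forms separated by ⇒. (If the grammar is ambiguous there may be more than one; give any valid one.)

S ⇒ V = E ⇒ V = V ⇒ V = x ⇒ x = x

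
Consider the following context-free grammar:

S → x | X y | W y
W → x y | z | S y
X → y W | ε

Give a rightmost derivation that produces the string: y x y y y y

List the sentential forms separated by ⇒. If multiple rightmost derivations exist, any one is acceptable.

S ⇒ X y ⇒ y W y ⇒ y S y y ⇒ y W y y y ⇒ y x y y y y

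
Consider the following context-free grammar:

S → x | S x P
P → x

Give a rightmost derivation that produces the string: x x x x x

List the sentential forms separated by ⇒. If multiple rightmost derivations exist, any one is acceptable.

S ⇒ S x P ⇒ S x x ⇒ S x P x x ⇒ S x x x x ⇒ x x x x x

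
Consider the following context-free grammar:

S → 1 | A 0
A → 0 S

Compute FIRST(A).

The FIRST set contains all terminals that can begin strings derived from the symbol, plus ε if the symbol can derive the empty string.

We compute FIRST(A) using the standard algorithm.
FIRST(A) = {0}
FIRST(S) = {0, 1}
Therefore, FIRST(A) = {0}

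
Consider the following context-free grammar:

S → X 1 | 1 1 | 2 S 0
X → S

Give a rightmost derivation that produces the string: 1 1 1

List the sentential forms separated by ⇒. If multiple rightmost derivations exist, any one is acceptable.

S ⇒ X 1 ⇒ S 1 ⇒ 1 1 1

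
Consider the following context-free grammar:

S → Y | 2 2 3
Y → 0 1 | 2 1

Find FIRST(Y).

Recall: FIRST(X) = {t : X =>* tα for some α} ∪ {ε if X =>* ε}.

We compute FIRST(Y) using the standard algorithm.
FIRST(S) = {0, 2}
FIRST(Y) = {0, 2}
Therefore, FIRST(Y) = {0, 2}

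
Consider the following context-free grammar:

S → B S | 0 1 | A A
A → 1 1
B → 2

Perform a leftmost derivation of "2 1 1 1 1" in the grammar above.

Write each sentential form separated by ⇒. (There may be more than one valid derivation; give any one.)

S ⇒ B S ⇒ 2 S ⇒ 2 A A ⇒ 2 1 1 A ⇒ 2 1 1 1 1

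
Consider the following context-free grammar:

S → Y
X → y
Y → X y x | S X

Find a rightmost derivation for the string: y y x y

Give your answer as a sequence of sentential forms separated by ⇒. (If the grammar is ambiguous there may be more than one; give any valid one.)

S ⇒ Y ⇒ S X ⇒ S y ⇒ Y y ⇒ X y x y ⇒ y y x y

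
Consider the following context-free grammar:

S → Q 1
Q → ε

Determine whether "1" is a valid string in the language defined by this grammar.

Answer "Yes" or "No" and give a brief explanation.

Yes - a valid derivation exists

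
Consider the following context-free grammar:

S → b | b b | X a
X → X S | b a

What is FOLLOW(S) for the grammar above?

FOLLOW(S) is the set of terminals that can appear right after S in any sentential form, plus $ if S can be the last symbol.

We compute FOLLOW(S) using the standard algorithm.
FOLLOW(S) starts with {$}.
FIRST(S) = {b}
FIRST(X) = {b}
FOLLOW(S) = {$, a, b}
FOLLOW(X) = {a, b}
Therefore, FOLLOW(S) = {$, a, b}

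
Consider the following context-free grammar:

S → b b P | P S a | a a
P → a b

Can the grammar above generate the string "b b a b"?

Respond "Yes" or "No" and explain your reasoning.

Yes - a valid derivation exists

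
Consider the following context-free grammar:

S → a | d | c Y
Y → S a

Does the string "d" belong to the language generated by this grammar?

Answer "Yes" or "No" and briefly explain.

Yes - a valid derivation exists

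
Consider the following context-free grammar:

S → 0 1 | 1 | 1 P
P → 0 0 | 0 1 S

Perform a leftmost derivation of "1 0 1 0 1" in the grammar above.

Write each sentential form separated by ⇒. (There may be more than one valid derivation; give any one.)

S ⇒ 1 P ⇒ 1 0 1 S ⇒ 1 0 1 0 1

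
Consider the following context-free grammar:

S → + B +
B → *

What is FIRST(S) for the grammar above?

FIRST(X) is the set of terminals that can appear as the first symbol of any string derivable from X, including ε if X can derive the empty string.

We compute FIRST(S) using the standard algorithm.
FIRST(B) = {*}
FIRST(S) = {+}
Therefore, FIRST(S) = {+}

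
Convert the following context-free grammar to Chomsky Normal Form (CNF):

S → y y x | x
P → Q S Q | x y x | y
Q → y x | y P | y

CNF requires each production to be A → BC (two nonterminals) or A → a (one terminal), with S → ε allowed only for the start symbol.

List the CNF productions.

TY → y; TX → x; S → x; P → y; Q → y; S → TY X0; X0 → TY TX; P → Q X1; X1 → S Q; P → TX X2; X2 → TY TX; Q → TY TX; Q → TY P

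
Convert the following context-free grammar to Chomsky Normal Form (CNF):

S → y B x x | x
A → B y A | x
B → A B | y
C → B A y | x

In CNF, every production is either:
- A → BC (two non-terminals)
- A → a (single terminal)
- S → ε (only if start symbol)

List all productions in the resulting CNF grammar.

TY → y; TX → x; S → x; A → x; B → y; C → x; S → TY X0; X0 → B X1; X1 → TX TX; A → B X2; X2 → TY A; B → A B; C → B X3; X3 → A TY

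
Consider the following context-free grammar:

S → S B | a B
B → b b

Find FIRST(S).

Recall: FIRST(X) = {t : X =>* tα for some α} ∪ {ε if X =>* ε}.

We compute FIRST(S) using the standard algorithm.
FIRST(B) = {b}
FIRST(S) = {a}
Therefore, FIRST(S) = {a}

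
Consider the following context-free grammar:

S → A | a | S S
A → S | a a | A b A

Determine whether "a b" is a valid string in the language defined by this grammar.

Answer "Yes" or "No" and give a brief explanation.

No - no valid derivation exists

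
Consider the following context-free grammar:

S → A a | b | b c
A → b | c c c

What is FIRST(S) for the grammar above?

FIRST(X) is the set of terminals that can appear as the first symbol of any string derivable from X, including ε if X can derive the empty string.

We compute FIRST(S) using the standard algorithm.
FIRST(A) = {b, c}
FIRST(S) = {b, c}
Therefore, FIRST(S) = {b, c}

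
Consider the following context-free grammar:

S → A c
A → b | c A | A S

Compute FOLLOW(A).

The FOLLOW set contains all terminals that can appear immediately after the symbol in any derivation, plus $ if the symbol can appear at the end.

We compute FOLLOW(A) using the standard algorithm.
FOLLOW(S) starts with {$}.
FIRST(A) = {b, c}
FIRST(S) = {b, c}
FOLLOW(A) = {b, c}
FOLLOW(S) = {$, b, c}
Therefore, FOLLOW(A) = {b, c}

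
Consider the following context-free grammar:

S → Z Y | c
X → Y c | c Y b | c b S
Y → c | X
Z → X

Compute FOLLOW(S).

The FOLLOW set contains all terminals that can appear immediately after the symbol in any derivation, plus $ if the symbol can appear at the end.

We compute FOLLOW(S) using the standard algorithm.
FOLLOW(S) starts with {$}.
FIRST(S) = {c}
FIRST(X) = {c}
FIRST(Y) = {c}
FIRST(Z) = {c}
FOLLOW(S) = {$, b, c}
FOLLOW(X) = {$, b, c}
FOLLOW(Y) = {$, b, c}
FOLLOW(Z) = {c}
Therefore, FOLLOW(S) = {$, b, c}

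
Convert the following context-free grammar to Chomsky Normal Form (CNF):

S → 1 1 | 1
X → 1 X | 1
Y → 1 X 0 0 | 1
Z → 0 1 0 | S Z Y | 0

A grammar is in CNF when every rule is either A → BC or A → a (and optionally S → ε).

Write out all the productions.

T1 → 1; S → 1; X → 1; T0 → 0; Y → 1; Z → 0; S → T1 T1; X → T1 X; Y → T1 X0; X0 → X X1; X1 → T0 T0; Z → T0 X2; X2 → T1 T0; Z → S X3; X3 → Z Y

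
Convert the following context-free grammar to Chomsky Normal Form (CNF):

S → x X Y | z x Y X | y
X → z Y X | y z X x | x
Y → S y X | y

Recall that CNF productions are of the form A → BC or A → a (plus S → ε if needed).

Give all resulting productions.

TX → x; TZ → z; S → y; TY → y; X → x; Y → y; S → TX X0; X0 → X Y; S → TZ X1; X1 → TX X2; X2 → Y X; X → TZ X3; X3 → Y X; X → TY X4; X4 → TZ X5; X5 → X TX; Y → S X6; X6 → TY X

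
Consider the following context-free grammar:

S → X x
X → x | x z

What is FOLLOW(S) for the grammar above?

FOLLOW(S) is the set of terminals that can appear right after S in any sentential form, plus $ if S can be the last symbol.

We compute FOLLOW(S) using the standard algorithm.
FOLLOW(S) starts with {$}.
FIRST(S) = {x}
FIRST(X) = {x}
FOLLOW(S) = {$}
FOLLOW(X) = {x}
Therefore, FOLLOW(S) = {$}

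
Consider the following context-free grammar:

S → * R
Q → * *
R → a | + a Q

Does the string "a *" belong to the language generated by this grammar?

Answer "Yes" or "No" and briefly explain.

No - no valid derivation exists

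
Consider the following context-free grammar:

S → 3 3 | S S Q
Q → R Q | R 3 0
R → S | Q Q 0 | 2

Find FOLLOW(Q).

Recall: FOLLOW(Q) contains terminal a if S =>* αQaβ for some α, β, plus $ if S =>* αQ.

We compute FOLLOW(Q) using the standard algorithm.
FOLLOW(S) starts with {$}.
FIRST(Q) = {2, 3}
FIRST(R) = {2, 3}
FIRST(S) = {3}
FOLLOW(Q) = {$, 0, 2, 3}
FOLLOW(R) = {2, 3}
FOLLOW(S) = {$, 2, 3}
Therefore, FOLLOW(Q) = {$, 0, 2, 3}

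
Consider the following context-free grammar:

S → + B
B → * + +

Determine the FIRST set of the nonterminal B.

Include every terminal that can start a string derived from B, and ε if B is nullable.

We compute FIRST(B) using the standard algorithm.
FIRST(B) = {*}
FIRST(S) = {+}
Therefore, FIRST(B) = {*}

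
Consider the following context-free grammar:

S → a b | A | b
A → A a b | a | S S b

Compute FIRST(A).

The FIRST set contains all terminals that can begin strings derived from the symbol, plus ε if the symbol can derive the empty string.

We compute FIRST(A) using the standard algorithm.
FIRST(A) = {a, b}
FIRST(S) = {a, b}
Therefore, FIRST(A) = {a, b}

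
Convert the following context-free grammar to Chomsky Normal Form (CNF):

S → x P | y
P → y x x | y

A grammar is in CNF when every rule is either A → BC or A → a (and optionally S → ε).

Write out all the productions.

TX → x; S → y; TY → y; P → y; S → TX P; P → TY X0; X0 → TX TX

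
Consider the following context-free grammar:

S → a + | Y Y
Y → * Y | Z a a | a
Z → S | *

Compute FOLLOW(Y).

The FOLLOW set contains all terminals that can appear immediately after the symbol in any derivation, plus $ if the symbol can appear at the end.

We compute FOLLOW(Y) using the standard algorithm.
FOLLOW(S) starts with {$}.
FIRST(S) = {*, a}
FIRST(Y) = {*, a}
FIRST(Z) = {*, a}
FOLLOW(S) = {$, a}
FOLLOW(Y) = {$, *, a}
FOLLOW(Z) = {a}
Therefore, FOLLOW(Y) = {$, *, a}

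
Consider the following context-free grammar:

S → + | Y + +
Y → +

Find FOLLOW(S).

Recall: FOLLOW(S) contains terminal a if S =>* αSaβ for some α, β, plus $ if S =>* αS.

We compute FOLLOW(S) using the standard algorithm.
FOLLOW(S) starts with {$}.
FIRST(S) = {+}
FIRST(Y) = {+}
FOLLOW(S) = {$}
FOLLOW(Y) = {+}
Therefore, FOLLOW(S) = {$}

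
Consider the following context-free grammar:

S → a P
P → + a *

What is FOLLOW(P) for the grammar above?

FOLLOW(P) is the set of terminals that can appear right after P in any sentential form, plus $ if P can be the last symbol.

We compute FOLLOW(P) using the standard algorithm.
FOLLOW(S) starts with {$}.
FIRST(P) = {+}
FIRST(S) = {a}
FOLLOW(P) = {$}
FOLLOW(S) = {$}
Therefore, FOLLOW(P) = {$}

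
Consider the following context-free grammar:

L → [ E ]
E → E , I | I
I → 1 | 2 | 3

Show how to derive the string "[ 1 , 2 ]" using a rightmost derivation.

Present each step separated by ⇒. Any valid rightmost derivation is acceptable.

L ⇒ [ E ] ⇒ [ E , I ] ⇒ [ E , 2 ] ⇒ [ I , 2 ] ⇒ [ 1 , 2 ]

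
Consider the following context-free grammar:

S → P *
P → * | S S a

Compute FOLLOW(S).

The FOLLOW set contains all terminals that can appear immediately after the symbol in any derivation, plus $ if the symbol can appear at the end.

We compute FOLLOW(S) using the standard algorithm.
FOLLOW(S) starts with {$}.
FIRST(P) = {*}
FIRST(S) = {*}
FOLLOW(P) = {*}
FOLLOW(S) = {$, *, a}
Therefore, FOLLOW(S) = {$, *, a}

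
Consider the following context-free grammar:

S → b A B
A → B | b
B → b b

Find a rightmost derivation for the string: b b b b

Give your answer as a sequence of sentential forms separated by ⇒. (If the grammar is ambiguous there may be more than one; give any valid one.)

S ⇒ b A B ⇒ b A b b ⇒ b b b b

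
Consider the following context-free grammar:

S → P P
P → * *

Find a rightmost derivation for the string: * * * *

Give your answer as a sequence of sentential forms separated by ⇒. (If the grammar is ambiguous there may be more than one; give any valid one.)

S ⇒ P P ⇒ P * * ⇒ * * * *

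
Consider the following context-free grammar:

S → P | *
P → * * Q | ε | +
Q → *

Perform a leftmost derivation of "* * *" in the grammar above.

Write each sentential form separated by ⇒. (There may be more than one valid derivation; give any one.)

S ⇒ P ⇒ * * Q ⇒ * * *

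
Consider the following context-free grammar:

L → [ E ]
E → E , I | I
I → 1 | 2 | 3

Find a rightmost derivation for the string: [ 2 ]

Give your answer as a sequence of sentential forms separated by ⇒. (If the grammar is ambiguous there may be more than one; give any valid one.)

L ⇒ [ E ] ⇒ [ I ] ⇒ [ 2 ]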